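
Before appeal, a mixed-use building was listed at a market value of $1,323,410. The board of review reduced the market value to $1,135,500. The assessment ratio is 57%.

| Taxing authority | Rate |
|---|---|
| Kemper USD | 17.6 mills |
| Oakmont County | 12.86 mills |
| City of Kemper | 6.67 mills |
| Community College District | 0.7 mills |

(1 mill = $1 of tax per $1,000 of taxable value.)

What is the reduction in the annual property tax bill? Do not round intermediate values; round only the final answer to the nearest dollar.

$4,052

Old assessed value = $1,323,410 × 0.57 = $754,343.7
New assessed value = $1,135,500 × 0.57 = $647,235
Combined rate = 0.0176 + 0.01286 + 0.00667 + 0.0007 = 0.03783
Old tax = $754,343.7 × 0.03783 = $28,536.822171
New tax = $647,235 × 0.03783 = $24,484.90005
Reduction = $28,536.822171 − $24,484.90005 = $4,051.922121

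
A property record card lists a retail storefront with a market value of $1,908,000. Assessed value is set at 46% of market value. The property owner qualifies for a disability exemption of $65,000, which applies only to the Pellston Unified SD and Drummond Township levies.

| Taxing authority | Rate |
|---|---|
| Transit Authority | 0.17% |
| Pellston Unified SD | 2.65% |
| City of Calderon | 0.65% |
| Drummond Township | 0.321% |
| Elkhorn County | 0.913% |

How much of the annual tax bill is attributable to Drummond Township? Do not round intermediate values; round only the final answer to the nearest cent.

$2,608.70

Assessed value = $1,908,000 × 0.46 = $877,680
Drummond Township taxable value = $877,680 − $65,000 = $812,680
Drummond Township levy = $812,680 × 0.00321 = $2,608.7028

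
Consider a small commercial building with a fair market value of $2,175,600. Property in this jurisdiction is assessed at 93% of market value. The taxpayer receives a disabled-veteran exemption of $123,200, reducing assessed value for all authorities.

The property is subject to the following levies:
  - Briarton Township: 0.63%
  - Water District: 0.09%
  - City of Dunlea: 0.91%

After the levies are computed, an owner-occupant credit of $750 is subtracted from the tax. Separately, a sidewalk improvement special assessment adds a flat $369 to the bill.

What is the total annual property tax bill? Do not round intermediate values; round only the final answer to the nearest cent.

Assessed value = $2,175,600 × 0.93 = $2,023,308
Taxable value = $2,023,308 − $123,200 = $1,900,108
Briarton Township: $1,900,108 × 0.0063 = $11,970.6804
Water District: $1,900,108 × 0.0009 = $1,710.0972
City of Dunlea: $1,900,108 × 0.0091 = $17,290.9828
Levies subtotal = $30,971.7604
After credit = $30,971.7604 − $750 = $30,221.7604
Total = $30,221.7604 + $369 = $30,590.7604

$30,590.76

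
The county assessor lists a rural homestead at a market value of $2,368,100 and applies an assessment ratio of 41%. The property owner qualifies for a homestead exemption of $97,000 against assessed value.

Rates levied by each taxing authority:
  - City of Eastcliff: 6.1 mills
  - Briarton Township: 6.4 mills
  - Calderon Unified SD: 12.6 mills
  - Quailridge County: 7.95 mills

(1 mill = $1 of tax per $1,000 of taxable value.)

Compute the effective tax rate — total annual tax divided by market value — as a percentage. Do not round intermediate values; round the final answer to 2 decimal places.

1.22%

Assessed value = $2,368,100 × 0.41 = $970,921
Taxable value = $970,921 − $97,000 = $873,921
City of Eastcliff: $873,921 × 0.0061 = $5,330.9181
Briarton Township: $873,921 × 0.0064 = $5,593.0944
Calderon Unified SD: $873,921 × 0.0126 = $11,011.4046
Quailridge County: $873,921 × 0.00795 = $6,947.67195
Total tax = $28,883.08905
Effective rate = $28,883.08905 ÷ $2,368,100 = 1.22% of market value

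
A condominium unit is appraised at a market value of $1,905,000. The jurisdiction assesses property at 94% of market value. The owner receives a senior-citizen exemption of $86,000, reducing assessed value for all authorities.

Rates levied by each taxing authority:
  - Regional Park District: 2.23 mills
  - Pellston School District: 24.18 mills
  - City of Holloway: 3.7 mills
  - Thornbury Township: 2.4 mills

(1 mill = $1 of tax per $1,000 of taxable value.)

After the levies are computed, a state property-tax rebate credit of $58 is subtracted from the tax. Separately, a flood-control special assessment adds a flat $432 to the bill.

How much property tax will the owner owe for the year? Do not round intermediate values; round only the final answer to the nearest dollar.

Assessed value = $1,905,000 × 0.94 = $1,790,700
Taxable value = $1,790,700 − $86,000 = $1,704,700
Regional Park District: $1,704,700 × 0.00223 = $3,801.481
Pellston School District: $1,704,700 × 0.02418 = $41,219.646
City of Holloway: $1,704,700 × 0.0037 = $6,307.39
Thornbury Township: $1,704,700 × 0.0024 = $4,091.28
Levies subtotal = $55,419.797
After credit = $55,419.797 − $58 = $55,361.797
Total = $55,361.797 + $432 = $55,793.797

$55,794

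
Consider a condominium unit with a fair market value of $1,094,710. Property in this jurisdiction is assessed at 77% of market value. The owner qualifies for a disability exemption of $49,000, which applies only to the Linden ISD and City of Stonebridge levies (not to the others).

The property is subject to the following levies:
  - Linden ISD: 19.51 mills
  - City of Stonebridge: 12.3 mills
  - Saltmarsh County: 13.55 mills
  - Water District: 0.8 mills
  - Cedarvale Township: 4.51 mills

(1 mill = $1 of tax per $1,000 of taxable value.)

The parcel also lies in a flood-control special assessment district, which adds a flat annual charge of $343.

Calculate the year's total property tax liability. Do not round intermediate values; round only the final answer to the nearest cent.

$41,495.41

Assessed value = $1,094,710 × 0.77 = $842,926.7
Linden ISD: ($842,926.7 − $49,000) × 0.01951 = $793,926.7 × 0.01951 = $15,489.509917
City of Stonebridge: ($842,926.7 − $49,000) × 0.0123 = $793,926.7 × 0.0123 = $9,765.29841
Saltmarsh County: $842,926.7 × 0.01355 = $11,421.656785
Water District: $842,926.7 × 0.0008 = $674.34136
Cedarvale Township: $842,926.7 × 0.00451 = $3,801.599417
Levies subtotal = $41,152.405889
Total = $41,152.405889 + $343 = $41,495.405889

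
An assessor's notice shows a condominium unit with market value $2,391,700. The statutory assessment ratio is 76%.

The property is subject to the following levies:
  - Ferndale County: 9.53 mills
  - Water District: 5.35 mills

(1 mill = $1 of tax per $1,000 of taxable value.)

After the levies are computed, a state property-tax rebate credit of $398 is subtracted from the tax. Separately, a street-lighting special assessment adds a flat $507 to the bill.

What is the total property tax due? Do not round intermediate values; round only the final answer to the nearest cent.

$27,156.26

Assessed value = $2,391,700 × 0.76 = $1,817,692
Ferndale County: $1,817,692 × 0.00953 = $17,322.60476
Water District: $1,817,692 × 0.00535 = $9,724.6522
Levies subtotal = $27,047.25696
After credit = $27,047.25696 − $398 = $26,649.25696
Total = $26,649.25696 + $507 = $27,156.25696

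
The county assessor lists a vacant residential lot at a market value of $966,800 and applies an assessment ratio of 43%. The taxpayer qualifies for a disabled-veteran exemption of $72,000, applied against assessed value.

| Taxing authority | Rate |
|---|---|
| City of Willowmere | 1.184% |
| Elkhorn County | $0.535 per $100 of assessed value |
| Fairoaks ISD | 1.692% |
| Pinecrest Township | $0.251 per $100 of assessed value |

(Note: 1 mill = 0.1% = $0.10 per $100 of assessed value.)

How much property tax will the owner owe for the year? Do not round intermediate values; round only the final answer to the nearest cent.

$12,587.17

Assessed value = $966,800 × 0.43 = $415,724
Taxable value = $415,724 − $72,000 = $343,724
City of Willowmere: $343,724 × 0.01184 = $4,069.69216
Elkhorn County: $343,724 × 0.00535 = $1,838.9234
Fairoaks ISD: $343,724 × 0.01692 = $5,815.81008
Pinecrest Township: $343,724 × 0.00251 = $862.74724
Total = $12,587.17288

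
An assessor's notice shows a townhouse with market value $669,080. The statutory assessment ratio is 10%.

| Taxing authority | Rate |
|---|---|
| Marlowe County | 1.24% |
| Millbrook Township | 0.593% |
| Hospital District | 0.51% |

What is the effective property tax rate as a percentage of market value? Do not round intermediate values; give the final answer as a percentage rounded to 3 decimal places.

0.234%

Assessed value = $669,080 × 0.1 = $66,908
Marlowe County: $66,908 × 0.0124 = $829.6592
Millbrook Township: $66,908 × 0.00593 = $396.76444
Hospital District: $66,908 × 0.0051 = $341.2308
Total tax = $1,567.65444
Effective rate = $1,567.65444 ÷ $669,080 = 0.234% of market value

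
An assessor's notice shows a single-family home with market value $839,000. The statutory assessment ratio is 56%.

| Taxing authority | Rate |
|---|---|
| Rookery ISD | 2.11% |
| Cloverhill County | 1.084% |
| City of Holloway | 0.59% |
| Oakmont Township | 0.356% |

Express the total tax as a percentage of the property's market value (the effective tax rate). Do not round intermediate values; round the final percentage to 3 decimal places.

Assessed value = $839,000 × 0.56 = $469,840
Rookery ISD: $469,840 × 0.0211 = $9,913.624
Cloverhill County: $469,840 × 0.01084 = $5,093.0656
City of Holloway: $469,840 × 0.0059 = $2,772.056
Oakmont Township: $469,840 × 0.00356 = $1,672.6304
Total tax = $19,451.376
Effective rate = $19,451.376 ÷ $839,000 = 2.318% of market value

2.318%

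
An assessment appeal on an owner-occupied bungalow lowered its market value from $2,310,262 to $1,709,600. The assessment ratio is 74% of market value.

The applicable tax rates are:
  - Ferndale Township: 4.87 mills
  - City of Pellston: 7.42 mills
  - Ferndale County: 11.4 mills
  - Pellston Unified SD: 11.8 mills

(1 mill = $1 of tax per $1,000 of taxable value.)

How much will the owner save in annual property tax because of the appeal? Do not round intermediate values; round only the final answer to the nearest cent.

$15,774.95

Old assessed value = $2,310,262 × 0.74 = $1,709,593.88
New assessed value = $1,709,600 × 0.74 = $1,265,104
Combined rate = 0.00487 + 0.00742 + 0.0114 + 0.0118 = 0.03549
Old tax = $1,709,593.88 × 0.03549 = $60,673.4868012
New tax = $1,265,104 × 0.03549 = $44,898.54096
Reduction = $60,673.4868012 − $44,898.54096 = $15,774.9458412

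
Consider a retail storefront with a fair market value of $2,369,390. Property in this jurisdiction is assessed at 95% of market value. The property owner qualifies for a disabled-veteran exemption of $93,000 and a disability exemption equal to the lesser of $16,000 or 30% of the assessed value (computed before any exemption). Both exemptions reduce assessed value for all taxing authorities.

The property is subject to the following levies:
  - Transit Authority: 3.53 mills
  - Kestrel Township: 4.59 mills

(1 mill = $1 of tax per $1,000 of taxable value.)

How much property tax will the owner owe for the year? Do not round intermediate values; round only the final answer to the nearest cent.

$17,392.39

Assessed value = $2,369,390 × 0.95 = $2,250,920.5
Disability exemption = min($16,000, 30% × $2,250,920.5) = min($16,000, $675,276.15) = $16,000 (dollar cap binds)
Taxable value = $2,250,920.5 − $93,000 − $16,000 = $2,141,920.5
Transit Authority: $2,141,920.5 × 0.00353 = $7,560.979365
Kestrel Township: $2,141,920.5 × 0.00459 = $9,831.415095
Total = $17,392.39446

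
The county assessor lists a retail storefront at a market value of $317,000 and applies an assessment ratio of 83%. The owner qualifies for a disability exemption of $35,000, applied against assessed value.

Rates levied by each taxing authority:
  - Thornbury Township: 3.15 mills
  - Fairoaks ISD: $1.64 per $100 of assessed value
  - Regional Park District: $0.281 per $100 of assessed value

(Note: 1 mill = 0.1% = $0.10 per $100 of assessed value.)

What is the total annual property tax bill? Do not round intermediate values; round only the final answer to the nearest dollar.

Assessed value = $317,000 × 0.83 = $263,110
Taxable value = $263,110 − $35,000 = $228,110
Thornbury Township: $228,110 × 0.00315 = $718.5465
Fairoaks ISD: $228,110 × 0.0164 = $3,741.004
Regional Park District: $228,110 × 0.00281 = $640.9891
Total = $5,100.5396

$5,101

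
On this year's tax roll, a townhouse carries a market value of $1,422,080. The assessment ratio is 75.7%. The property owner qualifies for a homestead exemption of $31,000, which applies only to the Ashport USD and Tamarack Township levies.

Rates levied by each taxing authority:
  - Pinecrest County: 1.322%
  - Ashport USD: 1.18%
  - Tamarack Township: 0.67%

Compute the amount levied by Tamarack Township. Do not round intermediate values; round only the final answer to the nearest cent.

$7,004.95

Assessed value = $1,422,080 × 0.757 = $1,076,514.56
Tamarack Township taxable value = $1,076,514.56 − $31,000 = $1,045,514.56
Tamarack Township levy = $1,045,514.56 × 0.0067 = $7,004.947552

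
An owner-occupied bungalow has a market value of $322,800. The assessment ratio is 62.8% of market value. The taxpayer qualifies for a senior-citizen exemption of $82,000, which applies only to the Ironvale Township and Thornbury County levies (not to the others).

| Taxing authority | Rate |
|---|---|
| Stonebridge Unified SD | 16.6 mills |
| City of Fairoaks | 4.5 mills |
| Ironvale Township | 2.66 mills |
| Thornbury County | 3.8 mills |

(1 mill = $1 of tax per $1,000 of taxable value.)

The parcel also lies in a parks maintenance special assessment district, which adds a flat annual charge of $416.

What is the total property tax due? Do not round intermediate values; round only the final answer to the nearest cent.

$5,473.20

Assessed value = $322,800 × 0.628 = $202,718.4
Stonebridge Unified SD: $202,718.4 × 0.0166 = $3,365.12544
City of Fairoaks: $202,718.4 × 0.0045 = $912.2328
Ironvale Township: ($202,718.4 − $82,000) × 0.00266 = $120,718.4 × 0.00266 = $321.110944
Thornbury County: ($202,718.4 − $82,000) × 0.0038 = $120,718.4 × 0.0038 = $458.72992
Levies subtotal = $5,057.199104
Total = $5,057.199104 + $416 = $5,473.199104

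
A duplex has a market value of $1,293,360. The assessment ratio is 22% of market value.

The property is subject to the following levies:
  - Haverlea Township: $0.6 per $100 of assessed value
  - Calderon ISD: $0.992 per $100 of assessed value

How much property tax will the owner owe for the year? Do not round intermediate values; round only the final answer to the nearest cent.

Assessed value = $1,293,360 × 0.22 = $284,539.2
Haverlea Township: $284,539.2 × 0.006 = $1,707.2352
Calderon ISD: $284,539.2 × 0.00992 = $2,822.628864
Total = $1,707.2352 + $2,822.628864 = $4,529.864064

$4,529.86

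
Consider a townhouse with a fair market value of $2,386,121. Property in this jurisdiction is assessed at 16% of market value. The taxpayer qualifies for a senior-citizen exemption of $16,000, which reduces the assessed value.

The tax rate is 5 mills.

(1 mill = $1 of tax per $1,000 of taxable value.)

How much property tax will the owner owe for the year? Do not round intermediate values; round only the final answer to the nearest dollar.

Assessed value = $2,386,121 × 0.16 = $381,779.36
Taxable value = $381,779.36 − $16,000 = $365,779.36
Tax = $365,779.36 × 0.005 = $1,828.8968

$1,829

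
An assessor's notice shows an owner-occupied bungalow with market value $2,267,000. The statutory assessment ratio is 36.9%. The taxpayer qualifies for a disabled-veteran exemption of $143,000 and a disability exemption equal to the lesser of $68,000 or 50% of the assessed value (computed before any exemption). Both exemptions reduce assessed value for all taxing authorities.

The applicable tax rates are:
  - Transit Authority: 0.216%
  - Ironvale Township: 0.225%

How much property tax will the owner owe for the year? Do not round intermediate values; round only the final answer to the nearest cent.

Assessed value = $2,267,000 × 0.369 = $836,523
Disability exemption = min($68,000, 50% × $836,523) = min($68,000, $418,261.5) = $68,000 (dollar cap binds)
Taxable value = $836,523 − $143,000 − $68,000 = $625,523
Transit Authority: $625,523 × 0.00216 = $1,351.12968
Ironvale Township: $625,523 × 0.00225 = $1,407.42675
Total = $2,758.55643

$2,758.56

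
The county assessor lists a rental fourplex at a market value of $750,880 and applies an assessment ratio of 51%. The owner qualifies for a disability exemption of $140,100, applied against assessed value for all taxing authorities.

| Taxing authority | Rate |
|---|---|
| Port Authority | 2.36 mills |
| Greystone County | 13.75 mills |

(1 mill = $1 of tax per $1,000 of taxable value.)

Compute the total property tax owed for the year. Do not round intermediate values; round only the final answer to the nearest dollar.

Assessed value = $750,880 × 0.51 = $382,948.8
Taxable value = $382,948.8 − $140,100 = $242,848.8
Port Authority: $242,848.8 × 0.00236 = $573.123168
Greystone County: $242,848.8 × 0.01375 = $3,339.171
Total = $573.123168 + $3,339.171 = $3,912.294168

$3,912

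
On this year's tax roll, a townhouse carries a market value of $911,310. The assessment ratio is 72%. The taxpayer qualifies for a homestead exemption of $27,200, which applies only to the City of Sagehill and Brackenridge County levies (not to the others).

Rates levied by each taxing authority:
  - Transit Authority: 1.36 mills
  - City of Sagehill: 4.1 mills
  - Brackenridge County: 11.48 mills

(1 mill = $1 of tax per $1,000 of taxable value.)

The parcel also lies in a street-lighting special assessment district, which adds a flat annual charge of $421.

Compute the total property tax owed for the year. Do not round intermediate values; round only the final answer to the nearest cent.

$11,112.29

Assessed value = $911,310 × 0.72 = $656,143.2
Transit Authority: $656,143.2 × 0.00136 = $892.354752
City of Sagehill: ($656,143.2 − $27,200) × 0.0041 = $628,943.2 × 0.0041 = $2,578.66712
Brackenridge County: ($656,143.2 − $27,200) × 0.01148 = $628,943.2 × 0.01148 = $7,220.267936
Levies subtotal = $10,691.289808
Total = $10,691.289808 + $421 = $11,112.289808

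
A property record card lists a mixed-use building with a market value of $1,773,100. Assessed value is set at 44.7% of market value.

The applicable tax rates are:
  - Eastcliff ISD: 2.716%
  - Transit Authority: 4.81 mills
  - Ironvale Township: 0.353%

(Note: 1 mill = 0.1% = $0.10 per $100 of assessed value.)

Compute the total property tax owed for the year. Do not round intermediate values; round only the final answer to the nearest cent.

Assessed value = $1,773,100 × 0.447 = $792,575.7
Eastcliff ISD: $792,575.7 × 0.02716 = $21,526.356012
Transit Authority: $792,575.7 × 0.00481 = $3,812.289117
Ironvale Township: $792,575.7 × 0.00353 = $2,797.792221
Total = $28,136.43735

$28,136.44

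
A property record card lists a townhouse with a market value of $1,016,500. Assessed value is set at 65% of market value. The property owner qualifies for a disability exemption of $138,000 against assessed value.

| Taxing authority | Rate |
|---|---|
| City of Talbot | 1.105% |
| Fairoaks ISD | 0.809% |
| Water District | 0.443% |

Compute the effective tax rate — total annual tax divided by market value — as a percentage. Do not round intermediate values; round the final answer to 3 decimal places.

1.212%

Assessed value = $1,016,500 × 0.65 = $660,725
Taxable value = $660,725 − $138,000 = $522,725
City of Talbot: $522,725 × 0.01105 = $5,776.11125
Fairoaks ISD: $522,725 × 0.00809 = $4,228.84525
Water District: $522,725 × 0.00443 = $2,315.67175
Total tax = $12,320.62825
Effective rate = $12,320.62825 ÷ $1,016,500 = 1.212% of market value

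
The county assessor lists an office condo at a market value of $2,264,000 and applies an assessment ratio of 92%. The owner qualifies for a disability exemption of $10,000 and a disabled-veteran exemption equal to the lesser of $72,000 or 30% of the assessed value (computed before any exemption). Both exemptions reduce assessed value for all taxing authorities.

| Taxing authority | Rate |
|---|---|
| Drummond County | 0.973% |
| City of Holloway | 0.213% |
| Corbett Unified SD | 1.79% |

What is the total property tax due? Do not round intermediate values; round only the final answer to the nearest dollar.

Assessed value = $2,264,000 × 0.92 = $2,082,880
Disabled-veteran exemption = min($72,000, 30% × $2,082,880) = min($72,000, $624,864) = $72,000 (dollar cap binds)
Taxable value = $2,082,880 − $10,000 − $72,000 = $2,000,880
Drummond County: $2,000,880 × 0.00973 = $19,468.5624
City of Holloway: $2,000,880 × 0.00213 = $4,261.8744
Corbett Unified SD: $2,000,880 × 0.0179 = $35,815.752
Total = $59,546.1888

$59,546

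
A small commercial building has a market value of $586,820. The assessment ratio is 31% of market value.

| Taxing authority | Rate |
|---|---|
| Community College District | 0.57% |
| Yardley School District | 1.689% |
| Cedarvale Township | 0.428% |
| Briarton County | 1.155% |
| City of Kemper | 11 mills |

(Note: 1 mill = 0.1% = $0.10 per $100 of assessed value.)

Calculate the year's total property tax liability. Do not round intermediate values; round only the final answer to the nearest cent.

Assessed value = $586,820 × 0.31 = $181,914.2
Community College District: $181,914.2 × 0.0057 = $1,036.91094
Yardley School District: $181,914.2 × 0.01689 = $3,072.530838
Cedarvale Township: $181,914.2 × 0.00428 = $778.592776
Briarton County: $181,914.2 × 0.01155 = $2,101.10901
City of Kemper: $181,914.2 × 0.011 = $2,001.0562
Total = $8,990.199764

$8,990.20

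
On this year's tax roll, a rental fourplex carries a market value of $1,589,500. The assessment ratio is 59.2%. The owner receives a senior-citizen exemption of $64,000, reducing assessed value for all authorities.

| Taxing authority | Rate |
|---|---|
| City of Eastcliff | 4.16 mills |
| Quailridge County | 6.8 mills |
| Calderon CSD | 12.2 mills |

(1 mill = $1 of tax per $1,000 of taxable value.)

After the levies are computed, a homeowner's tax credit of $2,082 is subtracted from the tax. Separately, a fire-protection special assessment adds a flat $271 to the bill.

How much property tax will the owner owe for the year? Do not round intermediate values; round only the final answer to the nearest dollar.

Assessed value = $1,589,500 × 0.592 = $940,984
Taxable value = $940,984 − $64,000 = $876,984
City of Eastcliff: $876,984 × 0.00416 = $3,648.25344
Quailridge County: $876,984 × 0.0068 = $5,963.4912
Calderon CSD: $876,984 × 0.0122 = $10,699.2048
Levies subtotal = $20,310.94944
After credit = $20,310.94944 − $2,082 = $18,228.94944
Total = $18,228.94944 + $271 = $18,499.94944

$18,500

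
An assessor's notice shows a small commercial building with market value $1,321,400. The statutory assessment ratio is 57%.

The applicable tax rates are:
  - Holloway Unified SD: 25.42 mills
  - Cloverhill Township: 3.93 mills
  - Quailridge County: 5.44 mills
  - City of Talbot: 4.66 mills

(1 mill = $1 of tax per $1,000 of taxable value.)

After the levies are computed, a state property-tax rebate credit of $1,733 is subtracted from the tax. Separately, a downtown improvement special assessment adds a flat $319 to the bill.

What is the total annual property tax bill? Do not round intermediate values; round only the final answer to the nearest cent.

$28,299.66

Assessed value = $1,321,400 × 0.57 = $753,198
Holloway Unified SD: $753,198 × 0.02542 = $19,146.29316
Cloverhill Township: $753,198 × 0.00393 = $2,960.06814
Quailridge County: $753,198 × 0.00544 = $4,097.39712
City of Talbot: $753,198 × 0.00466 = $3,509.90268
Levies subtotal = $29,713.6611
After credit = $29,713.6611 − $1,733 = $27,980.6611
Total = $27,980.6611 + $319 = $28,299.6611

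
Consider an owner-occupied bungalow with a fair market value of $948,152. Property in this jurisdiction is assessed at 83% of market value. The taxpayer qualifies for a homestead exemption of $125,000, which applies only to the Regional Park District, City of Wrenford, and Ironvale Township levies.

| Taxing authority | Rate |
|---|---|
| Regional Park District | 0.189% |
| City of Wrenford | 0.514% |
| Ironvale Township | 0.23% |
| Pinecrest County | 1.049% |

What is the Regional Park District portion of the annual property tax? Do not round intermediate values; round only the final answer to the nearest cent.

$1,251.12

Assessed value = $948,152 × 0.83 = $786,966.16
Regional Park District taxable value = $786,966.16 − $125,000 = $661,966.16
Regional Park District levy = $661,966.16 × 0.00189 = $1,251.1160424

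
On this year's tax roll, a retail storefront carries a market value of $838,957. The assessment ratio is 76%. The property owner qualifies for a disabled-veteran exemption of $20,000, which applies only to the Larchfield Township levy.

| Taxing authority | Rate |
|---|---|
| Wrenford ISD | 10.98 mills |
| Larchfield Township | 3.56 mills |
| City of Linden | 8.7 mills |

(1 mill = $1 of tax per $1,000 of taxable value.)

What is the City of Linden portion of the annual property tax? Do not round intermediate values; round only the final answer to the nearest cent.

Assessed value = $838,957 × 0.76 = $637,607.32
City of Linden taxable value = $637,607.32 (exemption does not apply)
City of Linden levy = $637,607.32 × 0.0087 = $5,547.183684

$5,547.18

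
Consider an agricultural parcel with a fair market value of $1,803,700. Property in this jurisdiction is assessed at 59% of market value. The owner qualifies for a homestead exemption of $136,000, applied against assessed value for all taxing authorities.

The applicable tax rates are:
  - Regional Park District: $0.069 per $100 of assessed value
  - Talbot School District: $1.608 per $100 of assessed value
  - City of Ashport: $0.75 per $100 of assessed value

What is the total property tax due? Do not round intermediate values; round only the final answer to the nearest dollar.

$22,527

Assessed value = $1,803,700 × 0.59 = $1,064,183
Taxable value = $1,064,183 − $136,000 = $928,183
Regional Park District: $928,183 × 0.00069 = $640.44627
Talbot School District: $928,183 × 0.01608 = $14,925.18264
City of Ashport: $928,183 × 0.0075 = $6,961.3725
Total = $640.44627 + $14,925.18264 + $6,961.3725 = $22,527.00141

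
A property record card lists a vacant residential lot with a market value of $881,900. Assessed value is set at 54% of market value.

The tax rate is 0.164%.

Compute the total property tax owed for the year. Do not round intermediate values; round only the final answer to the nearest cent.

$781.01

Assessed value = $881,900 × 0.54 = $476,226
Tax = $476,226 × 0.00164 = $781.01064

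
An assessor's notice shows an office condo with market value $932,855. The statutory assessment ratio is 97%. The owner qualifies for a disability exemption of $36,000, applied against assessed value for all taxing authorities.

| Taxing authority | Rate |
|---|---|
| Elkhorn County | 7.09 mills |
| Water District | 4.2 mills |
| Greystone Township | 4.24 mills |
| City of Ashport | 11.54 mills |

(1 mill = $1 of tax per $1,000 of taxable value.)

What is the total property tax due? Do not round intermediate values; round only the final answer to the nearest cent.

$23,520.29

Assessed value = $932,855 × 0.97 = $904,869.35
Taxable value = $904,869.35 − $36,000 = $868,869.35
Elkhorn County: $868,869.35 × 0.00709 = $6,160.2836915
Water District: $868,869.35 × 0.0042 = $3,649.25127
Greystone Township: $868,869.35 × 0.00424 = $3,684.006044
City of Ashport: $868,869.35 × 0.01154 = $10,026.752299
Total = $6,160.2836915 + $3,649.25127 + $3,684.006044 + $10,026.752299 = $23,520.2933045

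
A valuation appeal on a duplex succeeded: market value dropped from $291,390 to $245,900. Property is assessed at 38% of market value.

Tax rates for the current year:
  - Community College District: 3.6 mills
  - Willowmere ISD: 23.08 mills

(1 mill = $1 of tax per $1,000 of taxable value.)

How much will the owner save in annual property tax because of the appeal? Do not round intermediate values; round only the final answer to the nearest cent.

Old assessed value = $291,390 × 0.38 = $110,728.2
New assessed value = $245,900 × 0.38 = $93,442
Combined rate = 0.0036 + 0.02308 = 0.02668
Old tax = $110,728.2 × 0.02668 = $2,954.228376
New tax = $93,442 × 0.02668 = $2,493.03256
Reduction = $2,954.228376 − $2,493.03256 = $461.195816

$461.20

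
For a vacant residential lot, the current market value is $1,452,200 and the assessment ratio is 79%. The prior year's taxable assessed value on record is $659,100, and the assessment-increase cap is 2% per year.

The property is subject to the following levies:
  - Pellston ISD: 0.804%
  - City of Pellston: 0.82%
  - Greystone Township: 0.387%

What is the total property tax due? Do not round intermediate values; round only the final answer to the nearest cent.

Uncapped assessed value = $1,452,200 × 0.79 = $1,147,238
Cap limit = $659,100 × 1.02 = $672,282
Taxable assessed value = min($1,147,238, $672,282) = $672,282 (cap binds)
Pellston ISD: $672,282 × 0.00804 = $5,405.14728
City of Pellston: $672,282 × 0.0082 = $5,512.7124
Greystone Township: $672,282 × 0.00387 = $2,601.73134
Total = $13,519.59102

$13,519.59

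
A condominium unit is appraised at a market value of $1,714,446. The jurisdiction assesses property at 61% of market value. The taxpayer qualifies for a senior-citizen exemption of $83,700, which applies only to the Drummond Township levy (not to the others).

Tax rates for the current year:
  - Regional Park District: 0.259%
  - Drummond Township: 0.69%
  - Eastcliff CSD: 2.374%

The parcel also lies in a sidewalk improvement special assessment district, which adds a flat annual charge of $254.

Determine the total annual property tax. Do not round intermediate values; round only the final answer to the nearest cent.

$34,428.80

Assessed value = $1,714,446 × 0.61 = $1,045,812.06
Regional Park District: $1,045,812.06 × 0.00259 = $2,708.6532354
Drummond Township: ($1,045,812.06 − $83,700) × 0.0069 = $962,112.06 × 0.0069 = $6,638.573214
Eastcliff CSD: $1,045,812.06 × 0.02374 = $24,827.5783044
Levies subtotal = $34,174.8047538
Total = $34,174.8047538 + $254 = $34,428.8047538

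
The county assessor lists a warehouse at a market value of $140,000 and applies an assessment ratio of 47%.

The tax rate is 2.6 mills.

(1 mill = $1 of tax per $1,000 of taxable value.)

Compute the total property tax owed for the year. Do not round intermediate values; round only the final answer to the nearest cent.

$171.08

Assessed value = $140,000 × 0.47 = $65,800
Tax = $65,800 × 0.0026 = $171.08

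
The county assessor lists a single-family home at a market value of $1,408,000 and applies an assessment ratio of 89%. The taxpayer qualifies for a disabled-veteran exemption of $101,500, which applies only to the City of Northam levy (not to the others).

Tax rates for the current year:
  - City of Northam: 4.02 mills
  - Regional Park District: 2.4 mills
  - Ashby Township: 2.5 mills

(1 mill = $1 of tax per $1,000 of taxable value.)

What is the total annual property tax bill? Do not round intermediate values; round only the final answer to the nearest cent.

$10,769.80

Assessed value = $1,408,000 × 0.89 = $1,253,120
City of Northam: ($1,253,120 − $101,500) × 0.00402 = $1,151,620 × 0.00402 = $4,629.5124
Regional Park District: $1,253,120 × 0.0024 = $3,007.488
Ashby Township: $1,253,120 × 0.0025 = $3,132.8
Total = $10,769.8004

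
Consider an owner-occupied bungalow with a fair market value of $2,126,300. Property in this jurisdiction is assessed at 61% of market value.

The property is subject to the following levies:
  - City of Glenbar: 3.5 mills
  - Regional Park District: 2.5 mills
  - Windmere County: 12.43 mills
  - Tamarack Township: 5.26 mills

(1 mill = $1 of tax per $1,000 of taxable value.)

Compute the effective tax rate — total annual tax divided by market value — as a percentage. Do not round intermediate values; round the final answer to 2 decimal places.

Assessed value = $2,126,300 × 0.61 = $1,297,043
City of Glenbar: $1,297,043 × 0.0035 = $4,539.6505
Regional Park District: $1,297,043 × 0.0025 = $3,242.6075
Windmere County: $1,297,043 × 0.01243 = $16,122.24449
Tamarack Township: $1,297,043 × 0.00526 = $6,822.44618
Total tax = $30,726.94867
Effective rate = $30,726.94867 ÷ $2,126,300 = 1.45% of market value

1.45%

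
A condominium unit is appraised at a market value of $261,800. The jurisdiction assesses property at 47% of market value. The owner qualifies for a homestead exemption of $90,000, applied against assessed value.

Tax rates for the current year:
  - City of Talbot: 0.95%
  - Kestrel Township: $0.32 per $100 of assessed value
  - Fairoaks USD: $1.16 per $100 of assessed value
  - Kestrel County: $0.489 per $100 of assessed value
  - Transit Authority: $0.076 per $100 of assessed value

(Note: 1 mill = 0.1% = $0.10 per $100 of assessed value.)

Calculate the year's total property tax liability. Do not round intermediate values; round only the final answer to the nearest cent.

$989.73

Assessed value = $261,800 × 0.47 = $123,046
Taxable value = $123,046 − $90,000 = $33,046
City of Talbot: $33,046 × 0.0095 = $313.937
Kestrel Township: $33,046 × 0.0032 = $105.7472
Fairoaks USD: $33,046 × 0.0116 = $383.3336
Kestrel County: $33,046 × 0.00489 = $161.59494
Transit Authority: $33,046 × 0.00076 = $25.11496
Total = $989.7277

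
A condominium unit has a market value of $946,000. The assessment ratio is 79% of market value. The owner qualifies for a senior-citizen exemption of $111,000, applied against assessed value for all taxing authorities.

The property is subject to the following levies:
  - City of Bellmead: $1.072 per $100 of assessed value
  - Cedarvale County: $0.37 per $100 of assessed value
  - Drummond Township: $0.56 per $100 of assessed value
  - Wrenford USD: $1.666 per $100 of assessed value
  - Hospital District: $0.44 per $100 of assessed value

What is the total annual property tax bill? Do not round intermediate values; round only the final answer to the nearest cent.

Assessed value = $946,000 × 0.79 = $747,340
Taxable value = $747,340 − $111,000 = $636,340
City of Bellmead: $636,340 × 0.01072 = $6,821.5648
Cedarvale County: $636,340 × 0.0037 = $2,354.458
Drummond Township: $636,340 × 0.0056 = $3,563.504
Wrenford USD: $636,340 × 0.01666 = $10,601.4244
Hospital District: $636,340 × 0.0044 = $2,799.896
Total = $6,821.5648 + $2,354.458 + $3,563.504 + $10,601.4244 + $2,799.896 = $26,140.8472

$26,140.85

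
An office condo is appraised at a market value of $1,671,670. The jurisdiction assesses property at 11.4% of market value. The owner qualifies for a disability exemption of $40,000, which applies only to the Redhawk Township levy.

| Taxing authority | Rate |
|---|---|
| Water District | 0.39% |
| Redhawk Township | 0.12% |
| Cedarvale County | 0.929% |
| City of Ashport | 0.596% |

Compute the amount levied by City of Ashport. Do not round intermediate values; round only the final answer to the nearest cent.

Assessed value = $1,671,670 × 0.114 = $190,570.38
City of Ashport taxable value = $190,570.38 (exemption does not apply)
City of Ashport levy = $190,570.38 × 0.00596 = $1,135.7994648

$1,135.80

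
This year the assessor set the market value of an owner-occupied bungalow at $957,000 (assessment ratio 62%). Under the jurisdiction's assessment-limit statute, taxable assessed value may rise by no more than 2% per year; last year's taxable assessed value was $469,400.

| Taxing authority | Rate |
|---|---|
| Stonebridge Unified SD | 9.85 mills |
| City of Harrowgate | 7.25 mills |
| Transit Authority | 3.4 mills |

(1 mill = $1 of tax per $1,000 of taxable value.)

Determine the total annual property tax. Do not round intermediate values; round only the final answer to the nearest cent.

Uncapped assessed value = $957,000 × 0.62 = $593,340
Cap limit = $469,400 × 1.02 = $478,788
Taxable assessed value = min($593,340, $478,788) = $478,788 (cap binds)
Stonebridge Unified SD: $478,788 × 0.00985 = $4,716.0618
City of Harrowgate: $478,788 × 0.00725 = $3,471.213
Transit Authority: $478,788 × 0.0034 = $1,627.8792
Total = $9,815.154

$9,815.15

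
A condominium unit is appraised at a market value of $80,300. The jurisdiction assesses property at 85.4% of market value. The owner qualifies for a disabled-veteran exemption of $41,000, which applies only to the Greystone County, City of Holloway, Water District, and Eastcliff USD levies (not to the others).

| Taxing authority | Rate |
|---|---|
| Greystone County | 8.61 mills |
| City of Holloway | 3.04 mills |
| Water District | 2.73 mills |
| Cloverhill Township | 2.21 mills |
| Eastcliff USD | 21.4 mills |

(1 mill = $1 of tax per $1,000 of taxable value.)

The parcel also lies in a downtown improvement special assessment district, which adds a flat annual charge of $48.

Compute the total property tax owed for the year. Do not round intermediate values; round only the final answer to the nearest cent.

$1,186.23

Assessed value = $80,300 × 0.854 = $68,576.2
Greystone County: ($68,576.2 − $41,000) × 0.00861 = $27,576.2 × 0.00861 = $237.431082
City of Holloway: ($68,576.2 − $41,000) × 0.00304 = $27,576.2 × 0.00304 = $83.831648
Water District: ($68,576.2 − $41,000) × 0.00273 = $27,576.2 × 0.00273 = $75.283026
Cloverhill Township: $68,576.2 × 0.00221 = $151.553402
Eastcliff USD: ($68,576.2 − $41,000) × 0.0214 = $27,576.2 × 0.0214 = $590.13068
Levies subtotal = $1,138.229838
Total = $1,138.229838 + $48 = $1,186.229838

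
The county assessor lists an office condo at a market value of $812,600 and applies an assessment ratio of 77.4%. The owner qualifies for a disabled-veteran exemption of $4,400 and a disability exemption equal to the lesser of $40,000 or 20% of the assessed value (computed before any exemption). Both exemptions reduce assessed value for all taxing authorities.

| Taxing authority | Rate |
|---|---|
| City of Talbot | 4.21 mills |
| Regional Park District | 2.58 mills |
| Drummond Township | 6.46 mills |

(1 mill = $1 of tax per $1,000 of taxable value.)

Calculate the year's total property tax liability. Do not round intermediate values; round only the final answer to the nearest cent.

$7,745.32

Assessed value = $812,600 × 0.774 = $628,952.4
Disability exemption = min($40,000, 20% × $628,952.4) = min($40,000, $125,790.48) = $40,000 (dollar cap binds)
Taxable value = $628,952.4 − $4,400 − $40,000 = $584,552.4
City of Talbot: $584,552.4 × 0.00421 = $2,460.965604
Regional Park District: $584,552.4 × 0.00258 = $1,508.145192
Drummond Township: $584,552.4 × 0.00646 = $3,776.208504
Total = $7,745.3193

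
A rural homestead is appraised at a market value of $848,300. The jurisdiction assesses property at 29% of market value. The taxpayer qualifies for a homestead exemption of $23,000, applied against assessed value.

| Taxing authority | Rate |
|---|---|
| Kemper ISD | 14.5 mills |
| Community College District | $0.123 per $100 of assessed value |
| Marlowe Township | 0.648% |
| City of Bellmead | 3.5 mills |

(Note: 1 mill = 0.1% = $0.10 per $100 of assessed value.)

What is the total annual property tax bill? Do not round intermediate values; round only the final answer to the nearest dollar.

Assessed value = $848,300 × 0.29 = $246,007
Taxable value = $246,007 − $23,000 = $223,007
Kemper ISD: $223,007 × 0.0145 = $3,233.6015
Community College District: $223,007 × 0.00123 = $274.29861
Marlowe Township: $223,007 × 0.00648 = $1,445.08536
City of Bellmead: $223,007 × 0.0035 = $780.5245
Total = $5,733.50997

$5,734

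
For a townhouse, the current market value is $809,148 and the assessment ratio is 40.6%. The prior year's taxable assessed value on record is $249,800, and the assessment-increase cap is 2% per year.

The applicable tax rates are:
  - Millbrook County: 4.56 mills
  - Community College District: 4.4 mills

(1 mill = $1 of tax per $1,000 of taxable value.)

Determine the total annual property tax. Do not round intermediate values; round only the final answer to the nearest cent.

Uncapped assessed value = $809,148 × 0.406 = $328,514.088
Cap limit = $249,800 × 1.02 = $254,796
Taxable assessed value = min($328,514.088, $254,796) = $254,796 (cap binds)
Millbrook County: $254,796 × 0.00456 = $1,161.86976
Community College District: $254,796 × 0.0044 = $1,121.1024
Total = $2,282.97216

$2,282.97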